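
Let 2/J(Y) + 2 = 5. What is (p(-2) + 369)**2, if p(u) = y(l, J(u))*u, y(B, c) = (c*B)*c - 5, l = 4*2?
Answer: 11202409/81 ≈ 1.3830e+5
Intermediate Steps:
J(Y) = 2/3 (J(Y) = 2/(-2 + 5) = 2/3)
l = 8
y(B, c) = -5 + B*c**2 (y(B, c) = (B*c)*c - 5 = B*c**2 - 5 = -5 + B*c**2)
p(u) = -13*u/9 (p(u) = (-5 + 8*(2/3)**2)*u = (-5 + 8*(4/9))*u = (-5 + 32/9)*u = -13*u/9)
(p(-2) + 369)**2 = (-13/9*(-2) + 369)**2 = (26/9 + 369)**2 = (3347/9)**2 = 11202409/81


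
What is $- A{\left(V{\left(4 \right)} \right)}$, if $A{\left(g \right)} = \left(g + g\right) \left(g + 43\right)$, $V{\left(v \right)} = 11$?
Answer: $-1188$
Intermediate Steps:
$A{\left(g \right)} = 2 g \left(43 + g\right)$
$- A{\left(V{\left(4 \right)} \right)} = - 2 \cdot 11 \left(43 + 11\right) = - 2 \cdot 11 \cdot 54 = \left(-1\right) 1188 = -1188$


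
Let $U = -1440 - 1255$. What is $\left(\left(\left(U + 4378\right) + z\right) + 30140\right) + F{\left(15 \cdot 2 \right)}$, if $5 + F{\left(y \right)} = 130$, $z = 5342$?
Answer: $37290$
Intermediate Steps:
$U = -2695$ ($U = -1440 - 1255 = -2695$)
$F{\left(y \right)} = 125$ ($F{\left(y \right)} = -5 + 130 = 125$)
$\left(\left(\left(U + 4378\right) + z\right) + 30140\right) + F{\left(15 \cdot 2 \right)} = \left(\left(\left(-2695 + 4378\right) + 5342\right) + 30140\right) + 125 = \left(\left(1683 + 5342\right) + 30140\right) + 125 = \left(7025 + 30140\right) + 125 = 37165 + 125 = 37290$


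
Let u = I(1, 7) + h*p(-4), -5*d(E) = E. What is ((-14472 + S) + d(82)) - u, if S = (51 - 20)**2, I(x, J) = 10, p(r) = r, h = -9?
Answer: -67867/5 ≈ -13573.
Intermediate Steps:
d(E) = -E/5
S = 961 (S = 31**2 = 961)
u = 46 (u = 10 - 9*(-4) = 10 + 36 = 46)
((-14472 + S) + d(82)) - u = ((-14472 + 961) - 1/5*82) - 1*46 = (-13511 - 82/5) - 46 = -67637/5 - 46 = -67867/5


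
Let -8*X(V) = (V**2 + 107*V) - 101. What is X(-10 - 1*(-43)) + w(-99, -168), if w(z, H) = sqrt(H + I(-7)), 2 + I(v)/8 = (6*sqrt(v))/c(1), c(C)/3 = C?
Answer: -4519/8 + 2*sqrt(-46 + 4*I*sqrt(7)) ≈ -563.32 + 13.653*I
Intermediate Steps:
c(C) = 3*C
X(V) = 101/8 - 107*V/8 - V**2/8 (X(V) = -((V**2 + 107*V) - 101)/8 = -(-101 + V**2 + 107*V)/8 = 101/8 - 107*V/8 - V**2/8)
I(v) = -16 + 16*sqrt(v) (I(v) = -16 + 8*((6*sqrt(v))/((3*1))) = -16 + 8*((6*sqrt(v))/3) = -16 + 8*((6*sqrt(v))*(1/3)) = -16 + 8*(2*sqrt(v)) = -16 + 16*sqrt(v))
w(z, H) = sqrt(-16 + H + 16*I*sqrt(7)) (w(z, H) = sqrt(H + (-16 + 16*sqrt(-7))) = sqrt(H + (-16 + 16*(I*sqrt(7)))) = sqrt(H + (-16 + 16*I*sqrt(7))) = sqrt(-16 + H + 16*I*sqrt(7)))
X(-10 - 1*(-43)) + w(-99, -168) = (101/8 - 107*(-10 - 1*(-43))/8 - (-10 - 1*(-43))**2/8) + sqrt(-16 - 168 + 16*I*sqrt(7)) = (101/8 - 107*(-10 + 43)/8 - (-10 + 43)**2/8) + sqrt(-184 + 16*I*sqrt(7)) = (101/8 - 107/8*33 - 1/8*33**2) + sqrt(-184 + 16*I*sqrt(7)) = (101/8 - 3531/8 - 1/8*1089) + sqrt(-184 + 16*I*sqrt(7)) = (101/8 - 3531/8 - 1089/8) + sqrt(-184 + 16*I*sqrt(7)) = -4519/8 + sqrt(-184 + 16*I*sqrt(7))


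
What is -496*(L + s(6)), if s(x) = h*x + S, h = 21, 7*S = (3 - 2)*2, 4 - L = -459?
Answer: -2046000/7 ≈ -2.9229e+5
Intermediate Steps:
L = 463 (L = 4 - 1*(-459) = 4 + 459 = 463)
S = 2/7 (S = ((3 - 2)*2)/7 = (1*2)/7 = (⅐)*2 = 2/7 ≈ 0.28571)
s(x) = 2/7 + 21*x (s(x) = 21*x + 2/7 = 2/7 + 21*x)
-496*(L + s(6)) = -496*(463 + (2/7 + 21*6)) = -496*(463 + (2/7 + 126)) = -496*(463 + 884/7) = -496*4125/7 = -2046000/7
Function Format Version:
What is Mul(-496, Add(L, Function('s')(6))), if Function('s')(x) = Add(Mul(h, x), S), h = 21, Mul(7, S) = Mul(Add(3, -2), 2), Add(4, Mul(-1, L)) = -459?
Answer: Rational(-2046000, 7) ≈ -2.9229e+5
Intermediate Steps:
L = 463 (L = Add(4, Mul(-1, -459)) = Add(4, 459) = 463)
S = Rational(2, 7) (S = Mul(Rational(1, 7), Mul(Add(3, -2), 2)) = Mul(Rational(1, 7), Mul(1, 2)) = Mul(Rational(1, 7), 2) = Rational(2, 7) ≈ 0.28571)
Function('s')(x) = Add(Rational(2, 7), Mul(21, x)) (Function('s')(x) = Add(Mul(21, x), Rational(2, 7)) = Add(Rational(2, 7), Mul(21, x)))
Mul(-496, Add(L, Function('s')(6))) = Mul(-496, Add(463, Add(Rational(2, 7), Mul(21, 6)))) = Mul(-496, Add(463, Add(Rational(2, 7), 126))) = Mul(-496, Add(463, Rational(884, 7))) = Mul(-496, Rational(4125, 7)) = Rational(-2046000, 7)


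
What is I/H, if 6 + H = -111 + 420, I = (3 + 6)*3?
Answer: 9/101 ≈ 0.089109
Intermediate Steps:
I = 27 (I = 9*3 = 27)
H = 303 (H = -6 + (-111 + 420) = -6 + 309 = 303)
I/H = 27/303 = 27*(1/303) = 9/101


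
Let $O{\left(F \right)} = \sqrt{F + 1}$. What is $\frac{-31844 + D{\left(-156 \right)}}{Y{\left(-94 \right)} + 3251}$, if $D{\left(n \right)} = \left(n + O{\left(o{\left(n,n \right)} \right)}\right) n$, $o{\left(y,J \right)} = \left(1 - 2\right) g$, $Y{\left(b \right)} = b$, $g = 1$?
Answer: $- \frac{7508}{3157} \approx -2.3782$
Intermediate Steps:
$o{\left(y,J \right)} = -1$ ($o{\left(y,J \right)} = \left(1 - 2\right) 1 = \left(-1\right) 1 = -1$)
$O{\left(F \right)} = \sqrt{1 + F}$
$D{\left(n \right)} = n^{2}$ ($D{\left(n \right)} = \left(n + \sqrt{1 - 1}\right) n = \left(n + \sqrt{0}\right) n = \left(n + 0\right) n = n n = n^{2}$)
$\frac{-31844 + D{\left(-156 \right)}}{Y{\left(-94 \right)} + 3251} = \frac{-31844 + \left(-156\right)^{2}}{-94 + 3251} = \frac{-31844 + 24336}{3157} = \left(-7508\right) \frac{1}{3157} = - \frac{7508}{3157}$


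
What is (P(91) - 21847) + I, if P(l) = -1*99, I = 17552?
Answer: -4394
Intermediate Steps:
P(l) = -99
(P(91) - 21847) + I = (-99 - 21847) + 17552 = -21946 + 17552 = -4394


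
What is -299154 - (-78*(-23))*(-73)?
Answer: -168192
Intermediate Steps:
-299154 - (-78*(-23))*(-73) = -299154 - 1794*(-73) = -299154 - 1*(-130962) = -299154 + 130962 = -168192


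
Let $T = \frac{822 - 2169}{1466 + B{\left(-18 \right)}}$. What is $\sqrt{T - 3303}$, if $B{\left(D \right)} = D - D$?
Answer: $\frac{i \sqrt{7100636970}}{1466} \approx 57.48 i$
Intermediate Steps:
$B{\left(D \right)} = 0$
$T = - \frac{1347}{1466}$ ($T = \frac{822 - 2169}{1466 + 0} = - \frac{1347}{1466} \approx -0.91883$)
$\sqrt{T - 3303} = \sqrt{- \frac{1347}{1466} - 3303} = \sqrt{- \frac{4843545}{1466}} = \frac{i \sqrt{7100636970}}{1466}$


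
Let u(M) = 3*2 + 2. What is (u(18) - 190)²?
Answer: 33124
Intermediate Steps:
u(M) = 8 (u(M) = 6 + 2 = 8)
(u(18) - 190)² = (8 - 190)² = (-182)² = 33124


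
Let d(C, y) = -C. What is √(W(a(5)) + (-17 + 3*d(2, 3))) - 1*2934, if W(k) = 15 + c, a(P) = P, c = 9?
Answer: -2933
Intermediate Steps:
W(k) = 24 (W(k) = 15 + 9 = 24)
√(W(a(5)) + (-17 + 3*d(2, 3))) - 1*2934 = √(24 + (-17 + 3*(-1*2))) - 1*2934 = √(24 + (-17 + 3*(-2))) - 2934 = √(24 + (-17 - 6)) - 2934 = √(24 - 23) - 2934 = √1 - 2934 = 1 - 2934 = -2933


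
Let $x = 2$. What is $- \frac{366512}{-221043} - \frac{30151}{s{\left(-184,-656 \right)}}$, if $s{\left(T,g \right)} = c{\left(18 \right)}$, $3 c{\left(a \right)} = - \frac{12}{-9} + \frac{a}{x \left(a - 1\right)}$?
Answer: $- \frac{1019659307789}{20999085} \approx -48557.0$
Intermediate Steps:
$c{\left(a \right)} = \frac{4}{9} + \frac{a}{3 \left(-2 + 2 a\right)}$ ($c{\left(a \right)} = \frac{- \frac{12}{-9} + \frac{a}{2 \left(a - 1\right)}}{3} = \frac{\left(-12\right) \left(- \frac{1}{9}\right) + \frac{a}{2 \left(-1 + a\right)}}{3} = \frac{\frac{4}{3} + \frac{a}{-2 + 2 a}}{3} = \frac{4}{9} + \frac{a}{3 \left(-2 + 2 a\right)}$)
$s{\left(T,g \right)} = \frac{95}{153}$ ($s{\left(T,g \right)} = \frac{-8 + 11 \cdot 18}{18 \left(-1 + 18\right)} = \frac{-8 + 198}{18 \cdot 17} = \frac{1}{18} \cdot \frac{1}{17} \cdot 190 = \frac{95}{153}$)
$- \frac{366512}{-221043} - \frac{30151}{s{\left(-184,-656 \right)}} = - \frac{366512}{-221043} - \frac{30151}{\frac{95}{153}} = \left(-366512\right) \left(- \frac{1}{221043}\right) - \frac{4613103}{95} = \frac{366512}{221043} - \frac{4613103}{95} = - \frac{1019659307789}{20999085}$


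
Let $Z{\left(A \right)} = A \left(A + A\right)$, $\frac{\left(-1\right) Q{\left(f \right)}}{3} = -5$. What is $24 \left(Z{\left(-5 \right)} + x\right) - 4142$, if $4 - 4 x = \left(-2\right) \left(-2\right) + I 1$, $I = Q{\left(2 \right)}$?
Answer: $-3032$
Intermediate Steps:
$Q{\left(f \right)} = 15$ ($Q{\left(f \right)} = \left(-3\right) \left(-5\right) = 15$)
$I = 15$
$Z{\left(A \right)} = 2 A^{2}$ ($Z{\left(A \right)} = A 2 A = 2 A^{2}$)
$x = - \frac{15}{4}$ ($x = 1 - \frac{\left(-2\right) \left(-2\right) + 15 \cdot 1}{4} = 1 - \frac{4 + 15}{4} = 1 - \frac{19}{4} = - \frac{15}{4} \approx -3.75$)
$24 \left(Z{\left(-5 \right)} + x\right) - 4142 = 24 \left(2 \left(-5\right)^{2} - \frac{15}{4}\right) - 4142 = 24 \left(2 \cdot 25 - \frac{15}{4}\right) - 4142 = 24 \left(50 - \frac{15}{4}\right) - 4142 = 24 \cdot \frac{185}{4} - 4142 = 1110 - 4142 = -3032$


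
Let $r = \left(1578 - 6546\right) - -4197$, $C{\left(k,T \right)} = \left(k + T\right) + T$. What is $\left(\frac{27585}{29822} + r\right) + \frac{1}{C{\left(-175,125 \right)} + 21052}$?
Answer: $- \frac{13113115261}{17028362} \approx -770.08$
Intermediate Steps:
$C{\left(k,T \right)} = k + 2 T$ ($C{\left(k,T \right)} = \left(T + k\right) + T = k + 2 T$)
$r = -771$ ($r = \left(1578 - 6546\right) + 4197 = -4968 + 4197 = -771$)
$\left(\frac{27585}{29822} + r\right) + \frac{1}{C{\left(-175,125 \right)} + 21052} = \left(\frac{27585}{29822} - 771\right) + \frac{1}{\left(-175 + 2 \cdot 125\right) + 21052} = \left(27585 \cdot \frac{1}{29822} - 771\right) + \frac{1}{\left(-175 + 250\right) + 21052} = \left(\frac{27585}{29822} - 771\right) + \frac{1}{75 + 21052} = - \frac{22965177}{29822} + \frac{1}{21127} = - \frac{13113115261}{17028362}$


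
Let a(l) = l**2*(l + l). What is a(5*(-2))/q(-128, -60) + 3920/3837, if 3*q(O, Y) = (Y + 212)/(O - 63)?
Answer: 549724730/72903 ≈ 7540.5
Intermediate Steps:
q(O, Y) = (212 + Y)/(3*(-63 + O)) (q(O, Y) = ((Y + 212)/(O - 63))/3 = ((212 + Y)/(-63 + O))/3 = (212 + Y)/(3*(-63 + O)))
a(l) = 2*l**3 (a(l) = l**2*(2*l) = 2*l**3)
a(5*(-2))/q(-128, -60) + 3920/3837 = (2*(5*(-2))**3)/(((212 - 60)/(3*(-63 - 128)))) + 3920/3837 = (2*(-10)**3)/(((1/3)*152/(-191))) + 3920*(1/3837) = (2*(-1000))/(((1/3)*(-1/191)*152)) + 3920/3837 = -2000/(-152/573) + 3920/3837 = -2000*(-573/152) + 3920/3837 = 143250/19 + 3920/3837 = 549724730/72903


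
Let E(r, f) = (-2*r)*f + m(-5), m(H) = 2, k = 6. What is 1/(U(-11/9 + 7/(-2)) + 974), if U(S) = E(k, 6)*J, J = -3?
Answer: 1/1184 ≈ 0.00084459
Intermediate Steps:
E(r, f) = 2 - 2*f*r (E(r, f) = (-2*r)*f + 2 = -2*f*r + 2 = 2 - 2*f*r)
U(S) = 210 (U(S) = (2 - 2*6*6)*(-3) = (2 - 72)*(-3) = -70*(-3) = 210)
1/(U(-11/9 + 7/(-2)) + 974) = 1/(210 + 974) = 1/1184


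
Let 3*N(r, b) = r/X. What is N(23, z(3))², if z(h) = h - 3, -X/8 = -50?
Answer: 529/1440000 ≈ 0.00036736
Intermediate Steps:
X = 400 (X = -8*(-50) = 400)
z(h) = -3 + h
N(r, b) = r/1200 (N(r, b) = (r/400)/3 = r/1200)
N(23, z(3))² = ((1/1200)*23)² = (23/1200)² = 529/1440000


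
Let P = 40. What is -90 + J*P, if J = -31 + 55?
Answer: 870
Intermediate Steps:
J = 24
-90 + J*P = -90 + 24*40 = -90 + 960 = 870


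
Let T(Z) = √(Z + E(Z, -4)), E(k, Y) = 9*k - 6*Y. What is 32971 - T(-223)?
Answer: 32971 - I*√2206 ≈ 32971.0 - 46.968*I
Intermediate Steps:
E(k, Y) = -6*Y + 9*k
T(Z) = √(24 + 10*Z) (T(Z) = √(Z + (-6*(-4) + 9*Z)) = √(Z + (24 + 9*Z)) = √(24 + 10*Z))
32971 - T(-223) = 32971 - √(24 + 10*(-223)) = 32971 - √(24 - 2230) = 32971 - √(-2206) = 32971 - I*√2206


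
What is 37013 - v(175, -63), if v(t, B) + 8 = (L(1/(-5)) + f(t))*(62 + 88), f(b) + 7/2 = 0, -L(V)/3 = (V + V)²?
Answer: 37618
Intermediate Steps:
L(V) = -12*V² (L(V) = -3*(V + V)² = -3*4*V² = -12*V²)
f(b) = -7/2 (f(b) = -7/2 + 0 = -7/2)
v(t, B) = -605 (v(t, B) = -8 + (-12*(1/(-5))² - 7/2)*(62 + 88) = -8 + (-12*(-⅕)² - 7/2)*150 = -8 + (-12*1/25 - 7/2)*150 = -8 + (-12/25 - 7/2)*150 = -8 - 199/50*150 = -8 - 597 = -605)
37013 - v(175, -63) = 37013 - 1*(-605) = 37013 + 605 = 37618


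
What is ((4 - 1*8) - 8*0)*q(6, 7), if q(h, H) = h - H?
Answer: 4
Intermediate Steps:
((4 - 1*8) - 8*0)*q(6, 7) = ((4 - 1*8) - 8*0)*(6 - 1*7) = ((4 - 8) + 0)*(6 - 7) = (-4 + 0)*(-1) = -4*(-1) = 4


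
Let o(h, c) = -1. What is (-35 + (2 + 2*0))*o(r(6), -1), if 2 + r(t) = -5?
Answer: 33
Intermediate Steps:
r(t) = -7 (r(t) = -2 - 5 = -7)
(-35 + (2 + 2*0))*o(r(6), -1) = (-35 + (2 + 2*0))*(-1) = (-35 + (2 + 0))*(-1) = (-35 + 2)*(-1) = -33*(-1) = 33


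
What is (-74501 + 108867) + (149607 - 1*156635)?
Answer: 27338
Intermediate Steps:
(-74501 + 108867) + (149607 - 1*156635) = 34366 + (149607 - 156635) = 34366 - 7028 = 27338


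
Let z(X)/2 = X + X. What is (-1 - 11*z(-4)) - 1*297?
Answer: -122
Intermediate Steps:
z(X) = 4*X (z(X) = 2*(X + X) = 2*(2*X) = 4*X)
(-1 - 11*z(-4)) - 1*297 = (-1 - 44*(-4)) - 1*297 = (-1 - 11*(-16)) - 297 = (-1 + 176) - 297 = 175 - 297 = -122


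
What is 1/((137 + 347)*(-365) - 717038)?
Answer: -1/893698 ≈ -1.1189e-6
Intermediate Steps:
1/((137 + 347)*(-365) - 717038) = 1/(484*(-365) - 717038) = 1/(-176660 - 717038) = 1/(-893698) = -1/893698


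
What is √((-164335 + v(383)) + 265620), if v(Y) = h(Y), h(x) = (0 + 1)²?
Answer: 3*√11254 ≈ 318.25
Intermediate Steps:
h(x) = 1 (h(x) = 1² = 1)
v(Y) = 1
√((-164335 + v(383)) + 265620) = √((-164335 + 1) + 265620) = √(-164334 + 265620) = √101286 = 3*√11254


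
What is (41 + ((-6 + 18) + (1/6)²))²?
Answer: 3644281/1296 ≈ 2811.9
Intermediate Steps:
(41 + ((-6 + 18) + (1/6)²))² = (41 + (12 + (⅙)²))² = (41 + (12 + 1/36))² = (41 + 433/36)² = (1909/36)² = 3644281/1296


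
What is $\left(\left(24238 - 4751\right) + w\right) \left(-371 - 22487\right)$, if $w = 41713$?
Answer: $-1398909600$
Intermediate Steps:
$\left(\left(24238 - 4751\right) + w\right) \left(-371 - 22487\right) = \left(\left(24238 - 4751\right) + 41713\right) \left(-371 - 22487\right) = \left(19487 + 41713\right) \left(-22858\right) = 61200 \left(-22858\right) = -1398909600$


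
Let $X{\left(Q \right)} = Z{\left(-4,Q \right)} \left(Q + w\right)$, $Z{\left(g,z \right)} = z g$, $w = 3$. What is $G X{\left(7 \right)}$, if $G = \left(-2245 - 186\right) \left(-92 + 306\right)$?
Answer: $145665520$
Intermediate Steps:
$Z{\left(g,z \right)} = g z$
$G = -520234$ ($G = \left(-2431\right) 214 = -520234$)
$X{\left(Q \right)} = - 4 Q \left(3 + Q\right)$ ($X{\left(Q \right)} = - 4 Q \left(Q + 3\right) = - 4 Q \left(3 + Q\right)$)
$G X{\left(7 \right)} = - 520234 \left(\left(-4\right) 7 \left(3 + 7\right)\right) = - 520234 \left(\left(-4\right) 7 \cdot 10\right) = \left(-520234\right) \left(-280\right) = 145665520$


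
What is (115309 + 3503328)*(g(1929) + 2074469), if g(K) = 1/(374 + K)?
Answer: 17288045895586796/2303 ≈ 7.5067e+12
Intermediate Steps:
(115309 + 3503328)*(g(1929) + 2074469) = (115309 + 3503328)*(1/(374 + 1929) + 2074469) = 3618637*(1/2303 + 2074469) = 3618637*(4777502108/2303) = 17288045895586796/2303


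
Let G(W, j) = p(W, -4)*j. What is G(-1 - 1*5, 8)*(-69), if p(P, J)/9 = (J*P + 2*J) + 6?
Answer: -109296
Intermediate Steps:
p(P, J) = 54 + 18*J + 9*J*P (p(P, J) = 9*((J*P + 2*J) + 6) = 9*((2*J + J*P) + 6) = 9*(6 + 2*J + J*P) = 54 + 18*J + 9*J*P)
G(W, j) = j*(-18 - 36*W) (G(W, j) = (54 + 18*(-4) + 9*(-4)*W)*j = (54 - 72 - 36*W)*j = (-18 - 36*W)*j = j*(-18 - 36*W))
G(-1 - 1*5, 8)*(-69) = -18*8*(1 + 2*(-1 - 1*5))*(-69) = -18*8*(1 + 2*(-1 - 5))*(-69) = -18*8*(1 + 2*(-6))*(-69) = -18*8*(1 - 12)*(-69) = -18*8*(-11)*(-69) = 1584*(-69) = -109296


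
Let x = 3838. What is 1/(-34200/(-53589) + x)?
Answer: 17863/68569594 ≈ 0.00026051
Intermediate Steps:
1/(-34200/(-53589) + x) = 1/(-34200/(-53589) + 3838) = 1/(-34200*(-1/53589) + 3838) = 1/(11400/17863 + 3838) = 1/(68569594/17863) = 17863/68569594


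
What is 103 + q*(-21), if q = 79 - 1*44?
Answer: -632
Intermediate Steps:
q = 35 (q = 79 - 44 = 35)
103 + q*(-21) = 103 + 35*(-21) = 103 - 735 = -632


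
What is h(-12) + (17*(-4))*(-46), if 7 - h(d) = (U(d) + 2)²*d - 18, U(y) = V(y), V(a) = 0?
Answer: 3201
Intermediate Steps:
U(y) = 0
h(d) = 25 - 4*d (h(d) = 7 - ((0 + 2)²*d - 18) = 7 - (2²*d - 18) = 7 - (4*d - 18) = 7 - (-18 + 4*d) = 7 + (18 - 4*d) = 25 - 4*d)
h(-12) + (17*(-4))*(-46) = (25 - 4*(-12)) + (17*(-4))*(-46) = (25 + 48) - 68*(-46) = 73 + 3128 = 3201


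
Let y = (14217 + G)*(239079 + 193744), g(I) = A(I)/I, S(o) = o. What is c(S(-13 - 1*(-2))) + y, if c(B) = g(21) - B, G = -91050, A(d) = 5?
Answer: -698356880503/21 ≈ -3.3255e+10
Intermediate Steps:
g(I) = 5/I
c(B) = 5/21 - B
y = -33255089559 (y = (14217 - 91050)*(239079 + 193744) = -76833*432823 = -33255089559)
c(S(-13 - 1*(-2))) + y = (5/21 - (-13 - 1*(-2))) - 33255089559 = (5/21 - (-13 + 2)) - 33255089559 = (5/21 - 1*(-11)) - 33255089559 = (5/21 + 11) - 33255089559 = 236/21 - 33255089559 = -698356880503/21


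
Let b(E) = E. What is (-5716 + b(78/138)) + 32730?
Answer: 621335/23 ≈ 27015.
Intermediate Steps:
(-5716 + b(78/138)) + 32730 = (-5716 + 78/138) + 32730 = (-5716 + 78*(1/138)) + 32730 = (-5716 + 13/23) + 32730 = -131455/23 + 32730 = 621335/23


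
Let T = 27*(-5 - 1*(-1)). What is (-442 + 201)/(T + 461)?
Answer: -241/353 ≈ -0.68272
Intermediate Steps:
T = -108 (T = 27*(-5 + 1) = 27*(-4) = -108)
(-442 + 201)/(T + 461) = (-442 + 201)/(-108 + 461) = -241/353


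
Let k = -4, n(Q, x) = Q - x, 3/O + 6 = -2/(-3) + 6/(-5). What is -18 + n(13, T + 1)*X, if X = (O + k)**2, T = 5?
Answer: 166273/1372 ≈ 121.19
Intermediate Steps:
O = -45/98 (O = 3/(-6 + (-2/(-3) + 6/(-5))) = 3/(-6 + (-2*(-1/3) + 6*(-1/5))) = 3/(-6 + (2/3 - 6/5)) = 3/(-6 - 8/15) = 3/(-98/15) = 3*(-15/98) = -45/98 ≈ -0.45918)
X = 190969/9604 (X = (-45/98 - 4)**2 = (-437/98)**2 = 190969/9604 ≈ 19.884)
-18 + n(13, T + 1)*X = -18 + (13 - (5 + 1))*(190969/9604) = -18 + (13 - 1*6)*(190969/9604) = -18 + (13 - 6)*(190969/9604) = -18 + 7*(190969/9604) = -18 + 190969/1372 = 166273/1372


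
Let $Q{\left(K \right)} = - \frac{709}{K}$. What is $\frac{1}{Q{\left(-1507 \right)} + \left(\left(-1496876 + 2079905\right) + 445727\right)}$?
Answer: $\frac{1507}{1550336001} \approx 9.7205 \cdot 10^{-7}$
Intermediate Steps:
$\frac{1}{Q{\left(-1507 \right)} + \left(\left(-1496876 + 2079905\right) + 445727\right)} = \frac{1}{- \frac{709}{-1507} + \left(\left(-1496876 + 2079905\right) + 445727\right)} = \frac{1}{\left(-709\right) \left(- \frac{1}{1507}\right) + \left(583029 + 445727\right)} = \frac{1}{\frac{709}{1507} + 1028756} = \frac{1}{\frac{1550336001}{1507}} = \frac{1507}{1550336001}$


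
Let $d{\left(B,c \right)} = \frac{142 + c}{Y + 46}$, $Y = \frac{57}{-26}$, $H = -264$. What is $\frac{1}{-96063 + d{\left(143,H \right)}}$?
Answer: $- \frac{1139}{109418929} \approx -1.041 \cdot 10^{-5}$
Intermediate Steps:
$Y = - \frac{57}{26}$ ($Y = 57 \left(- \frac{1}{26}\right) = - \frac{57}{26} \approx -2.1923$)
$d{\left(B,c \right)} = \frac{3692}{1139} + \frac{26 c}{1139}$ ($d{\left(B,c \right)} = \frac{142 + c}{- \frac{57}{26} + 46} = \frac{142 + c}{\frac{1139}{26}} = \left(142 + c\right) \frac{26}{1139} = \frac{3692}{1139} + \frac{26 c}{1139}$)
$\frac{1}{-96063 + d{\left(143,H \right)}} = \frac{1}{-96063 + \left(\frac{3692}{1139} + \frac{26}{1139} \left(-264\right)\right)} = \frac{1}{-96063 + \left(\frac{3692}{1139} - \frac{6864}{1139}\right)} = \frac{1}{-96063 - \frac{3172}{1139}} = \frac{1}{- \frac{109418929}{1139}} = - \frac{1139}{109418929}$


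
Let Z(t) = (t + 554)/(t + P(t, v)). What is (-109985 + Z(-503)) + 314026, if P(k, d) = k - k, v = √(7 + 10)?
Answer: 102632572/503 ≈ 2.0404e+5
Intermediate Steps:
v = √17 ≈ 4.1231
P(k, d) = 0
Z(t) = (554 + t)/t (Z(t) = (t + 554)/(t + 0) = (554 + t)/t)
(-109985 + Z(-503)) + 314026 = (-109985 + (554 - 503)/(-503)) + 314026 = (-109985 - 1/503*51) + 314026 = (-109985 - 51/503) + 314026 = -55322506/503 + 314026 = 102632572/503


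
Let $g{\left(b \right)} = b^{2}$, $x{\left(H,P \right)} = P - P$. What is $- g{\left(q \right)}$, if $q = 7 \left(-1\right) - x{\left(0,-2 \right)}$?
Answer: $-49$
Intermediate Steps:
$x{\left(H,P \right)} = 0$
$q = -7$ ($q = 7 \left(-1\right) - 0 = -7 + 0 = -7$)
$- g{\left(q \right)} = - \left(-7\right)^{2} = \left(-1\right) 49 = -49$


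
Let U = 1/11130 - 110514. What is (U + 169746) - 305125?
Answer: -2736789089/11130 ≈ -2.4589e+5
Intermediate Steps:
U = -1230020819/11130 (U = 1/11130 - 110514 = -1230020819/11130 ≈ -1.1051e+5)
(U + 169746) - 305125 = (-1230020819/11130 + 169746) - 305125 = 659252161/11130 - 305125 = -2736789089/11130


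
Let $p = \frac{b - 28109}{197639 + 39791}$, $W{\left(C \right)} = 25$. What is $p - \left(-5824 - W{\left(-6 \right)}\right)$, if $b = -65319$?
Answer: $\frac{694317321}{118715} \approx 5848.6$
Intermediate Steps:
$p = - \frac{46714}{118715}$ ($p = \frac{-65319 - 28109}{197639 + 39791} = - \frac{93428}{237430} = \left(-93428\right) \frac{1}{237430} = - \frac{46714}{118715} \approx -0.3935$)
$p - \left(-5824 - W{\left(-6 \right)}\right) = - \frac{46714}{118715} - \left(-5824 - 25\right) = - \frac{46714}{118715} - -5849 = - \frac{46714}{118715} + 5849 = \frac{694317321}{118715}$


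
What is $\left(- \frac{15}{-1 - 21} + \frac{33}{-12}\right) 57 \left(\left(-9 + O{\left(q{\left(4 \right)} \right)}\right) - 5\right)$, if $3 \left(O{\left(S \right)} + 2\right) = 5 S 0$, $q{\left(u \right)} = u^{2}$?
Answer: $\frac{20748}{11} \approx 1886.2$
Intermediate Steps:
$O{\left(S \right)} = -2$ ($O{\left(S \right)} = -2 + \frac{5 S 0}{3} = -2 + \frac{5 \cdot 0}{3} = -2 + \frac{1}{3} \cdot 0 = -2 + 0 = -2$)
$\left(- \frac{15}{-1 - 21} + \frac{33}{-12}\right) 57 \left(\left(-9 + O{\left(q{\left(4 \right)} \right)}\right) - 5\right) = \left(- \frac{15}{-1 - 21} + \frac{33}{-12}\right) 57 \left(\left(-9 - 2\right) - 5\right) = \left(- \frac{15}{-22} + 33 \left(- \frac{1}{12}\right)\right) 57 \left(-11 - 5\right) = \left(\left(-15\right) \left(- \frac{1}{22}\right) - \frac{11}{4}\right) 57 \left(-16\right) = \left(\frac{15}{22} - \frac{11}{4}\right) 57 \left(-16\right) = \left(- \frac{91}{44}\right) 57 \left(-16\right) = \left(- \frac{5187}{44}\right) \left(-16\right) = \frac{20748}{11}$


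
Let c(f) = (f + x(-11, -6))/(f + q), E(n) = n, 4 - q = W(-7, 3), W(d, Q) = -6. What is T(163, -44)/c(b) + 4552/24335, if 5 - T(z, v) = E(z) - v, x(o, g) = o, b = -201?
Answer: -468963973/2579510 ≈ -181.80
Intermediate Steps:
q = 10 (q = 4 - 1*(-6) = 4 + 6 = 10)
c(f) = (-11 + f)/(10 + f) (c(f) = (f - 11)/(f + 10) = (-11 + f)/(10 + f))
T(z, v) = 5 + v - z (T(z, v) = 5 - (z - v) = 5 + (v - z) = 5 + v - z)
T(163, -44)/c(b) + 4552/24335 = (5 - 44 - 1*163)/(((-11 - 201)/(10 - 201))) + 4552/24335 = (5 - 44 - 163)/((-212/(-191))) + 4552*(1/24335) = -202/((-1/191*(-212))) + 4552/24335 = -202/212/191 + 4552/24335 = -202*191/212 + 4552/24335 = -19291/106 + 4552/24335 = -468963973/2579510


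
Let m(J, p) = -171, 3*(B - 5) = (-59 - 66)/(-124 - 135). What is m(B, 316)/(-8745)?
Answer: 57/2915 ≈ 0.019554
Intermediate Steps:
B = 4010/777 (B = 5 + ((-59 - 66)/(-124 - 135))/3 = 5 + (-125/(-259))/3 = 5 + (-125*(-1/259))/3 = 5 + (1/3)*(125/259) = 5 + 125/777 = 4010/777 ≈ 5.1609)
m(B, 316)/(-8745) = -171/(-8745) = -171*(-1/8745) = 57/2915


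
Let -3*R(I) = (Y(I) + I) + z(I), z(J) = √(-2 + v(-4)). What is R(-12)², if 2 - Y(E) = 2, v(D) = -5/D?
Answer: (24 - I*√3)²/36 ≈ 15.917 - 2.3094*I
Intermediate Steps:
Y(E) = 0 (Y(E) = 2 - 1*2 = 2 - 2 = 0)
z(J) = I*√3/2 (z(J) = √(-2 - 5/(-4)) = √(-2 - 5*(-¼)) = √(-2 + 5/4) = √(-¾) = I*√3/2)
R(I) = -I/3 - I*√3/6 (R(I) = -((0 + I) + I*√3/2)/3 = -(I + I*√3/2)/3 = -I/3 - I*√3/6)
R(-12)² = (-⅓*(-12) - I*√3/6)² = (4 - I*√3/6)²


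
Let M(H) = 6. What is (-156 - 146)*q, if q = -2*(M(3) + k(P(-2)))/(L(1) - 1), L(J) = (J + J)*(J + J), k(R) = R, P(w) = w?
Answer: 2416/3 ≈ 805.33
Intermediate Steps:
L(J) = 4*J**2 (L(J) = (2*J)*(2*J) = 4*J**2)
q = -8/3 (q = -2*(6 - 2)/(4*1**2 - 1) = -8/(4*1 - 1) = -8/(4 - 1) = -8/3 ≈ -2.6667)
(-156 - 146)*q = (-156 - 146)*(-8/3) = -302*(-8/3) = 2416/3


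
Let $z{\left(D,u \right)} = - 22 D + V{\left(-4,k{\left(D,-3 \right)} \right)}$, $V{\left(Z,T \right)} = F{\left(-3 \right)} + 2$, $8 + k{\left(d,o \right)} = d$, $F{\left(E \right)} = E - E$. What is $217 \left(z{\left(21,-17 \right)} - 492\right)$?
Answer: $-206584$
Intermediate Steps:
$F{\left(E \right)} = 0$
$k{\left(d,o \right)} = -8 + d$
$V{\left(Z,T \right)} = 2$ ($V{\left(Z,T \right)} = 0 + 2 = 2$)
$z{\left(D,u \right)} = 2 - 22 D$ ($z{\left(D,u \right)} = - 22 D + 2 = 2 - 22 D$)
$217 \left(z{\left(21,-17 \right)} - 492\right) = 217 \left(\left(2 - 462\right) - 492\right) = 217 \left(-460 - 492\right) = 217 \left(-952\right) = -206584$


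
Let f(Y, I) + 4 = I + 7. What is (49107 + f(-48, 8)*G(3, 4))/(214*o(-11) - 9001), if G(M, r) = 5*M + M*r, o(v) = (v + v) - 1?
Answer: -16468/4641 ≈ -3.5484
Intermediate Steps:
f(Y, I) = 3 + I (f(Y, I) = -4 + (I + 7) = -4 + (7 + I) = 3 + I)
o(v) = -1 + 2*v (o(v) = 2*v - 1 = -1 + 2*v)
(49107 + f(-48, 8)*G(3, 4))/(214*o(-11) - 9001) = (49107 + (3 + 8)*(3*(5 + 4)))/(214*(-1 + 2*(-11)) - 9001) = (49107 + 11*(3*9))/(214*(-1 - 22) - 9001) = (49107 + 11*27)/(214*(-23) - 9001) = (49107 + 297)/(-4922 - 9001) = 49404/(-13923) = 49404*(-1/13923) = -16468/4641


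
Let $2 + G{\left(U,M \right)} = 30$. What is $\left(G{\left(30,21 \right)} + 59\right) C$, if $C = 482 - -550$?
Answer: $89784$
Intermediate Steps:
$G{\left(U,M \right)} = 28$ ($G{\left(U,M \right)} = -2 + 30 = 28$)
$C = 1032$ ($C = 482 + 550 = 1032$)
$\left(G{\left(30,21 \right)} + 59\right) C = \left(28 + 59\right) 1032 = 87 \cdot 1032 = 89784$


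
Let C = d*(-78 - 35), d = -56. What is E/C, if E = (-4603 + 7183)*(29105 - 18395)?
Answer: 493425/113 ≈ 4366.6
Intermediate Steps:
E = 27631800 (E = 2580*10710 = 27631800)
C = 6328 (C = -56*(-78 - 35) = -56*(-113) = 6328)
E/C = 27631800/6328 = 27631800*(1/6328) = 493425/113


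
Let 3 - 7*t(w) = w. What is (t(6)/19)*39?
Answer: -117/133 ≈ -0.87970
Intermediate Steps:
t(w) = 3/7 - w/7
(t(6)/19)*39 = ((3/7 - 1/7*6)/19)*39 = ((3/7 - 6/7)/19)*39 = ((1/19)*(-3/7))*39 = -3/133*39 = -117/133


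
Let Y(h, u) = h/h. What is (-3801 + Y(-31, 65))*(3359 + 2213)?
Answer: -21173600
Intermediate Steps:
Y(h, u) = 1
(-3801 + Y(-31, 65))*(3359 + 2213) = (-3801 + 1)*(3359 + 2213) = -3800*5572 = -21173600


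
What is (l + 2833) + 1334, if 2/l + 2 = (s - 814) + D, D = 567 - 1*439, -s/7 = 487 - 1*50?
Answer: 15613747/3747 ≈ 4167.0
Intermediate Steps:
s = -3059 (s = -7*(487 - 1*50) = -7*(487 - 50) = -7*437 = -3059)
D = 128 (D = 567 - 439 = 128)
l = -2/3747 (l = 2/(-2 + ((-3059 - 814) + 128)) = 2/(-2 + (-3873 + 128)) = 2/(-2 - 3745) = 2/(-3747) = 2*(-1/3747) = -2/3747 ≈ -0.00053376)
(l + 2833) + 1334 = (-2/3747 + 2833) + 1334 = 10615249/3747 + 1334 = 15613747/3747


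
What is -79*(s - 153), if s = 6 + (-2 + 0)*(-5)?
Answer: 10823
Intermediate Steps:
s = 16 (s = 6 - 2*(-5) = 6 + 10 = 16)
-79*(s - 153) = -79*(16 - 153) = -79*(-137) = 10823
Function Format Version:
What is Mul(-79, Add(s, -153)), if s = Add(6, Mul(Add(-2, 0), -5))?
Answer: 10823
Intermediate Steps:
s = 16 (s = Add(6, Mul(-2, -5)) = Add(6, 10) = 16)
Mul(-79, Add(s, -153)) = Mul(-79, Add(16, -153)) = Mul(-79, -137) = 10823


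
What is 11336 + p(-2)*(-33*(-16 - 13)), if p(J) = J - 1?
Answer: 8465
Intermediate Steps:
p(J) = -1 + J
11336 + p(-2)*(-33*(-16 - 13)) = 11336 + (-1 - 2)*(-33*(-16 - 13)) = 11336 - (-99)*(-29) = 11336 - 3*957 = 11336 - 2871 = 8465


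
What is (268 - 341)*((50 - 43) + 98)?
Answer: -7665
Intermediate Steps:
(268 - 341)*((50 - 43) + 98) = -73*(7 + 98) = -73*105 = -7665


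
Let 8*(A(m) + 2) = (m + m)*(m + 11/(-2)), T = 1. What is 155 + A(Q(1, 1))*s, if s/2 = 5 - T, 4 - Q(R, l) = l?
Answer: 124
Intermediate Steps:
Q(R, l) = 4 - l
A(m) = -2 + m*(-11/2 + m)/4 (A(m) = -2 + ((m + m)*(m + 11/(-2)))/8 = -2 + ((2*m)*(m + 11*(-1/2)))/8 = -2 + ((2*m)*(m - 11/2))/8 = -2 + ((2*m)*(-11/2 + m))/8 = -2 + (2*m*(-11/2 + m))/8 = -2 + m*(-11/2 + m)/4)
s = 8 (s = 2*(5 - 1*1) = 2*(5 - 1) = 2*4 = 8)
155 + A(Q(1, 1))*s = 155 + (-2 - 11*(4 - 1*1)/8 + (4 - 1*1)**2/4)*8 = 155 + (-2 - 11*(4 - 1)/8 + (4 - 1)**2/4)*8 = 155 + (-2 - 11/8*3 + (1/4)*3**2)*8 = 155 + (-2 - 33/8 + (1/4)*9)*8 = 155 + (-2 - 33/8 + 9/4)*8 = 155 - 31/8*8 = 155 - 31 = 124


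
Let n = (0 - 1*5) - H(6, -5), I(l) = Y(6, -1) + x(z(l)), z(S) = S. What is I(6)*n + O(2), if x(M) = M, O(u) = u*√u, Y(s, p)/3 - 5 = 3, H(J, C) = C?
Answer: 2*√2 ≈ 2.8284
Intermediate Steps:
Y(s, p) = 24 (Y(s, p) = 15 + 3*3 = 15 + 9 = 24)
O(u) = u^(3/2)
I(l) = 24 + l
n = 0 (n = (0 - 1*5) - 1*(-5) = (0 - 5) + 5 = -5 + 5 = 0)
I(6)*n + O(2) = (24 + 6)*0 + 2^(3/2) = 30*0 + 2*√2 = 0 + 2*√2 = 2*√2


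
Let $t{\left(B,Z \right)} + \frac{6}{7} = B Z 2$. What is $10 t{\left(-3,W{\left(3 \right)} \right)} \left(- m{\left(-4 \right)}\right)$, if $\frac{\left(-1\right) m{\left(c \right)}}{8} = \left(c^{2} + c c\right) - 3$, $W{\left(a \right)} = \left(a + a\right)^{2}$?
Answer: $- \frac{3521760}{7} \approx -5.0311 \cdot 10^{5}$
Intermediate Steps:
$W{\left(a \right)} = 4 a^{2}$ ($W{\left(a \right)} = \left(2 a\right)^{2} = 4 a^{2}$)
$t{\left(B,Z \right)} = - \frac{6}{7} + 2 B Z$ ($t{\left(B,Z \right)} = - \frac{6}{7} + B Z 2 = - \frac{6}{7} + 2 B Z$)
$m{\left(c \right)} = 24 - 16 c^{2}$ ($m{\left(c \right)} = - 8 \left(\left(c^{2} + c c\right) - 3\right) = - 8 \left(\left(c^{2} + c^{2}\right) - 3\right) = - 8 \left(2 c^{2} - 3\right) = - 8 \left(-3 + 2 c^{2}\right) = 24 - 16 c^{2}$)
$10 t{\left(-3,W{\left(3 \right)} \right)} \left(- m{\left(-4 \right)}\right) = 10 \left(- \frac{6}{7} + 2 \left(-3\right) 4 \cdot 3^{2}\right) \left(- (24 - 16 \left(-4\right)^{2})\right) = 10 \left(- \frac{6}{7} + 2 \left(-3\right) 4 \cdot 9\right) \left(- (24 - 256)\right) = 10 \left(- \frac{6}{7} + 2 \left(-3\right) 36\right) \left(- (24 - 256)\right) = 10 \left(- \frac{6}{7} - 216\right) \left(\left(-1\right) \left(-232\right)\right) = 10 \left(- \frac{1518}{7}\right) 232 = \left(- \frac{15180}{7}\right) 232 = - \frac{3521760}{7}$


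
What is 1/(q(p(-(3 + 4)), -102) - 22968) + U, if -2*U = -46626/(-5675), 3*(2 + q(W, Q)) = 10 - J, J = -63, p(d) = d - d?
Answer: -1604814006/390649975 ≈ -4.1081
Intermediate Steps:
p(d) = 0
q(W, Q) = 67/3 (q(W, Q) = -2 + (10 - 1*(-63))/3 = -2 + (10 + 63)/3 = -2 + (1/3)*73 = -2 + 73/3 = 67/3)
U = -23313/5675 (U = -(-23313)/(-5675) = -(-23313)*(-1)/5675 = -1/2*46626/5675 = -23313/5675 ≈ -4.1080)
1/(q(p(-(3 + 4)), -102) - 22968) + U = 1/(67/3 - 22968) - 23313/5675 = 1/(-68837/3) - 23313/5675 = -3/68837 - 23313/5675 = -1604814006/390649975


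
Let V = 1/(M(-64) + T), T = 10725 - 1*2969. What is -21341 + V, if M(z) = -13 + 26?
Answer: -165798228/7769 ≈ -21341.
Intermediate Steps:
T = 7756 (T = 10725 - 2969 = 7756)
M(z) = 13
V = 1/7769 (V = 1/(13 + 7756) = 1/7769 ≈ 0.00012872)
-21341 + V = -21341 + 1/7769 = -165798228/7769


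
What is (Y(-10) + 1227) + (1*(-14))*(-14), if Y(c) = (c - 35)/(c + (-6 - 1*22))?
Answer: 54119/38 ≈ 1424.2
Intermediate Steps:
Y(c) = (-35 + c)/(-28 + c) (Y(c) = (-35 + c)/(c + (-6 - 22)) = (-35 + c)/(c - 28) = (-35 + c)/(-28 + c))
(Y(-10) + 1227) + (1*(-14))*(-14) = ((-35 - 10)/(-28 - 10) + 1227) + (1*(-14))*(-14) = (-45/(-38) + 1227) - 14*(-14) = (-1/38*(-45) + 1227) + 196 = (45/38 + 1227) + 196 = 46671/38 + 196 = 54119/38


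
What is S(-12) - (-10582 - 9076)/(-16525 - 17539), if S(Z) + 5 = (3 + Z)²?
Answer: 1284603/17032 ≈ 75.423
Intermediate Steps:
S(Z) = -5 + (3 + Z)²
S(-12) - (-10582 - 9076)/(-16525 - 17539) = (-5 + (3 - 12)²) - (-10582 - 9076)/(-16525 - 17539) = (-5 + (-9)²) - (-19658)/(-34064) = (-5 + 81) - (-19658)*(-1)/34064 = 76 - 1*9829/17032 = 76 - 9829/17032 = 1284603/17032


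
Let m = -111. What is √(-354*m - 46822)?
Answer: 2*I*√1882 ≈ 86.764*I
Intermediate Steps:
√(-354*m - 46822) = √(-354*(-111) - 46822) = √(39294 - 46822) = √(-7528) = 2*I*√1882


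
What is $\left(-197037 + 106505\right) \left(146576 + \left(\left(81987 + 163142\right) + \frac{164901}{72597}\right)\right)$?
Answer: $- \frac{858145971287384}{24199} \approx -3.5462 \cdot 10^{10}$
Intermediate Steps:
$\left(-197037 + 106505\right) \left(146576 + \left(\left(81987 + 163142\right) + \frac{164901}{72597}\right)\right) = - 90532 \left(146576 + \left(245129 + 164901 \cdot \frac{1}{72597}\right)\right) = - 90532 \left(146576 + \left(245129 + \frac{54967}{24199}\right)\right) = - 90532 \left(146576 + \frac{5931931638}{24199}\right) = \left(-90532\right) \frac{9478924262}{24199} = - \frac{858145971287384}{24199}$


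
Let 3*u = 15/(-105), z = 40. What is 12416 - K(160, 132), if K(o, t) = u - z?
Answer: 261577/21 ≈ 12456.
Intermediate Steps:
u = -1/21 (u = (15/(-105))/3 = (15*(-1/105))/3 = (⅓)*(-⅐) = -1/21 ≈ -0.047619)
K(o, t) = -841/21 (K(o, t) = -1/21 - 1*40 = -1/21 - 40 = -841/21)
12416 - K(160, 132) = 12416 - 1*(-841/21) = 12416 + 841/21 = 261577/21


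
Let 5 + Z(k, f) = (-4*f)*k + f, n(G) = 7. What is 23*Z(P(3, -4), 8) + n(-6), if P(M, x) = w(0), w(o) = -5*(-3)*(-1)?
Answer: 11116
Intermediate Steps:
w(o) = -15 (w(o) = 15*(-1) = -15)
P(M, x) = -15
Z(k, f) = -5 + f - 4*f*k (Z(k, f) = -5 + ((-4*f)*k + f) = -5 + (-4*f*k + f) = -5 + (f - 4*f*k) = -5 + f - 4*f*k)
23*Z(P(3, -4), 8) + n(-6) = 23*(-5 + 8 - 4*8*(-15)) + 7 = 23*(-5 + 8 + 480) + 7 = 23*483 + 7 = 11109 + 7 = 11116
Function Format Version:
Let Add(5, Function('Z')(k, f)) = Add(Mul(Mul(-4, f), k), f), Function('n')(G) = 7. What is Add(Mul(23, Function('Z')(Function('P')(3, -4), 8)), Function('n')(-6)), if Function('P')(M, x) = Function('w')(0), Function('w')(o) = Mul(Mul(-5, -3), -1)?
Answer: 11116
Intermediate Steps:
Function('w')(o) = -15 (Function('w')(o) = Mul(15, -1) = -15)
Function('P')(M, x) = -15
Function('Z')(k, f) = Add(-5, f, Mul(-4, f, k)) (Function('Z')(k, f) = Add(-5, Add(Mul(Mul(-4, f), k), f)) = Add(-5, Add(Mul(-4, f, k), f)) = Add(-5, Add(f, Mul(-4, f, k))) = Add(-5, f, Mul(-4, f, k)))
Add(Mul(23, Function('Z')(Function('P')(3, -4), 8)), Function('n')(-6)) = Add(Mul(23, Add(-5, 8, Mul(-4, 8, -15))), 7) = Add(Mul(23, Add(-5, 8, 480)), 7) = Add(Mul(23, 483), 7) = Add(11109, 7) = 11116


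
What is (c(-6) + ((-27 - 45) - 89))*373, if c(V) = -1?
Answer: -60426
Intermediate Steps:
(c(-6) + ((-27 - 45) - 89))*373 = (-1 + ((-27 - 45) - 89))*373 = (-1 + (-72 - 89))*373 = (-1 - 161)*373 = -162*373 = -60426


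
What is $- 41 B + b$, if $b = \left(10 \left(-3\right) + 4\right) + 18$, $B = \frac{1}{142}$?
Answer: $- \frac{1177}{142} \approx -8.2887$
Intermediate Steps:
$B = \frac{1}{142} \approx 0.0070423$
$b = -8$ ($b = \left(-30 + 4\right) + 18 = -26 + 18 = -8$)
$- 41 B + b = \left(-41\right) \frac{1}{142} - 8 = - \frac{41}{142} - 8 = - \frac{1177}{142}$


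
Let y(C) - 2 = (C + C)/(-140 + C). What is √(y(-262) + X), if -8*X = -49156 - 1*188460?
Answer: √1200123966/201 ≈ 172.35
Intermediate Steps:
y(C) = 2 + 2*C/(-140 + C) (y(C) = 2 + (C + C)/(-140 + C) = 2 + (2*C)/(-140 + C) = 2 + 2*C/(-140 + C))
X = 29702 (X = -(-49156 - 1*188460)/8 = -(-49156 - 188460)/8 = -⅛*(-237616) = 29702)
√(y(-262) + X) = √(4*(-70 - 262)/(-140 - 262) + 29702) = √(4*(-332)/(-402) + 29702) = √(4*(-1/402)*(-332) + 29702) = √(664/201 + 29702) = √(5970766/201) = √1200123966/201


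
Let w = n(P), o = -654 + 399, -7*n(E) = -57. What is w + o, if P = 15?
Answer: -1728/7 ≈ -246.86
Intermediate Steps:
n(E) = 57/7 (n(E) = -⅐*(-57) = 57/7)
o = -255
w = 57/7 ≈ 8.1429
w + o = 57/7 - 255 = -1728/7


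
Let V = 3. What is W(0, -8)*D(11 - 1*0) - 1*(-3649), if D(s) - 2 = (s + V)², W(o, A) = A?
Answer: 2065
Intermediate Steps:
D(s) = 2 + (3 + s)² (D(s) = 2 + (s + 3)² = 2 + (3 + s)²)
W(0, -8)*D(11 - 1*0) - 1*(-3649) = -8*(2 + (3 + (11 - 1*0))²) - 1*(-3649) = -8*(2 + (3 + (11 + 0))²) + 3649 = -8*(2 + (3 + 11)²) + 3649 = -8*(2 + 14²) + 3649 = -8*(2 + 196) + 3649 = -8*198 + 3649 = -1584 + 3649 = 2065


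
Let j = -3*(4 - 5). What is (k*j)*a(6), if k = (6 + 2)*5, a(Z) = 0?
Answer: 0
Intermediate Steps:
k = 40 (k = 8*5 = 40)
j = 3 (j = -3*(-1) = 3)
(k*j)*a(6) = (40*3)*0 = 120*0 = 0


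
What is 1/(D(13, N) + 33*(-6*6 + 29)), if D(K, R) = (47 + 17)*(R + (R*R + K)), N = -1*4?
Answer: 1/1369 ≈ 0.00073046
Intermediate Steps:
N = -4
D(K, R) = 64*K + 64*R + 64*R**2 (D(K, R) = 64*(R + (R**2 + K)) = 64*(R + (K + R**2)) = 64*(K + R + R**2) = 64*K + 64*R + 64*R**2)
1/(D(13, N) + 33*(-6*6 + 29)) = 1/((64*13 + 64*(-4) + 64*(-4)**2) + 33*(-6*6 + 29)) = 1/((832 - 256 + 64*16) + 33*(-36 + 29)) = 1/((832 - 256 + 1024) + 33*(-7)) = 1/(1600 - 231) = 1/1369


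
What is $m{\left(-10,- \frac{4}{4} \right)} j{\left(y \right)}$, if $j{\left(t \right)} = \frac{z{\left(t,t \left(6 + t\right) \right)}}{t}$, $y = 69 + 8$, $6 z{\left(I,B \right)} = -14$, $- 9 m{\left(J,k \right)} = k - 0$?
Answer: $- \frac{1}{297} \approx -0.003367$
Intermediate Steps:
$m{\left(J,k \right)} = - \frac{k}{9}$ ($m{\left(J,k \right)} = - \frac{k - 0}{9} = - \frac{k + 0}{9} = - \frac{k}{9}$)
$z{\left(I,B \right)} = - \frac{7}{3}$ ($z{\left(I,B \right)} = \frac{1}{6} \left(-14\right) = - \frac{7}{3}$)
$y = 77$
$j{\left(t \right)} = - \frac{7}{3 t}$
$m{\left(-10,- \frac{4}{4} \right)} j{\left(y \right)} = - \frac{\left(-4\right) \frac{1}{4}}{9} \left(- \frac{7}{3 \cdot 77}\right) = - \frac{\left(-4\right) \frac{1}{4}}{9} \left(\left(- \frac{7}{3}\right) \frac{1}{77}\right) = \left(- \frac{1}{9}\right) \left(-1\right) \left(- \frac{1}{33}\right) = \frac{1}{9} \left(- \frac{1}{33}\right) = - \frac{1}{297}$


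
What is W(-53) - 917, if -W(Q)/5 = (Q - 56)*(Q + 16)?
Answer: -21082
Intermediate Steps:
W(Q) = -5*(-56 + Q)*(16 + Q) (W(Q) = -5*(Q - 56)*(Q + 16) = -5*(-56 + Q)*(16 + Q))
W(-53) - 917 = (4480 - 5*(-53)**2 + 200*(-53)) - 917 = (4480 - 5*2809 - 10600) - 917 = (4480 - 14045 - 10600) - 917 = -20165 - 917 = -21082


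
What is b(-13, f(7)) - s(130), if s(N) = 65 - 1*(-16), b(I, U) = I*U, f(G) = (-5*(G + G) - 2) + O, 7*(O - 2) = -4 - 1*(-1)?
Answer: 5842/7 ≈ 834.57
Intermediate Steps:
O = 11/7 (O = 2 + (-4 - 1*(-1))/7 = 2 + (-4 + 1)/7 = 2 + (1/7)*(-3) = 2 - 3/7 = 11/7 ≈ 1.5714)
f(G) = -3/7 - 10*G (f(G) = (-5*(G + G) - 2) + 11/7 = (-10*G - 2) + 11/7 = (-2 - 10*G) + 11/7 = -3/7 - 10*G)
s(N) = 81 (s(N) = 65 + 16 = 81)
b(-13, f(7)) - s(130) = -13*(-3/7 - 10*7) - 1*81 = -13*(-3/7 - 70) - 81 = -13*(-493/7) - 81 = 6409/7 - 81 = 5842/7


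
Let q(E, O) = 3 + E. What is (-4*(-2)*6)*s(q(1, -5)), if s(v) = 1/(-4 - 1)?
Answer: -48/5 ≈ -9.6000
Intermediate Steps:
s(v) = -⅕ (s(v) = 1/(-5) = -⅕)
(-4*(-2)*6)*s(q(1, -5)) = -4*(-2)*6*(-⅕) = -(-8)*6*(-⅕) = -1*(-48)*(-⅕) = 48*(-⅕) = -48/5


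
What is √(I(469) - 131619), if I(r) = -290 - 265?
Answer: 3*I*√14686 ≈ 363.56*I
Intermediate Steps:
I(r) = -555
√(I(469) - 131619) = √(-555 - 131619) = √(-132174) = 3*I*√14686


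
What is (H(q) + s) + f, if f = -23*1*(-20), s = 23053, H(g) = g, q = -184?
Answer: 23329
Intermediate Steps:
f = 460 (f = -23*(-20) = 460)
(H(q) + s) + f = (-184 + 23053) + 460 = 22869 + 460 = 23329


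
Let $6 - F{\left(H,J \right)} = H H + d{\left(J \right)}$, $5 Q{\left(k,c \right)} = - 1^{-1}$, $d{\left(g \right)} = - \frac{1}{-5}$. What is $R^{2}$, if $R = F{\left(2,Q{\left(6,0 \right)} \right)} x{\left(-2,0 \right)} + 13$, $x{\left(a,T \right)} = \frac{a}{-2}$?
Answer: $\frac{5476}{25} \approx 219.04$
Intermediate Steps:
$d{\left(g \right)} = \frac{1}{5}$ ($d{\left(g \right)} = \left(-1\right) \left(- \frac{1}{5}\right) = \frac{1}{5}$)
$Q{\left(k,c \right)} = - \frac{1}{5}$ ($Q{\left(k,c \right)} = \frac{\left(-1\right) 1^{-1}}{5} = \frac{\left(-1\right) 1}{5} = \frac{1}{5} \left(-1\right) = - \frac{1}{5}$)
$x{\left(a,T \right)} = - \frac{a}{2}$ ($x{\left(a,T \right)} = a \left(- \frac{1}{2}\right) = - \frac{a}{2}$)
$F{\left(H,J \right)} = \frac{29}{5} - H^{2}$ ($F{\left(H,J \right)} = 6 - \left(H H + \frac{1}{5}\right) = 6 - \left(H^{2} + \frac{1}{5}\right) = 6 - \left(\frac{1}{5} + H^{2}\right) = \frac{29}{5} - H^{2}$)
$R = \frac{74}{5}$ ($R = \left(\frac{29}{5} - 2^{2}\right) \left(\left(- \frac{1}{2}\right) \left(-2\right)\right) + 13 = \left(\frac{29}{5} - 4\right) 1 + 13 = \frac{9}{5} \cdot 1 + 13 = \frac{9}{5} + 13 = \frac{74}{5} \approx 14.8$)
$R^{2} = \left(\frac{74}{5}\right)^{2} = \frac{5476}{25}$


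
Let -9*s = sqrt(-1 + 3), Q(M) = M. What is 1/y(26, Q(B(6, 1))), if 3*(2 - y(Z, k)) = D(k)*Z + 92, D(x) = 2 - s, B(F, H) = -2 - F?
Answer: -16767/770606 + 351*sqrt(2)/770606 ≈ -0.021114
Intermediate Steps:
s = -sqrt(2)/9 (s = -sqrt(-1 + 3)/9 = -sqrt(2)/9 ≈ -0.15713)
D(x) = 2 + sqrt(2)/9 (D(x) = 2 - (-1)*sqrt(2)/9 = 2 + sqrt(2)/9)
y(Z, k) = -86/3 - Z*(2 + sqrt(2)/9)/3 (y(Z, k) = 2 - ((2 + sqrt(2)/9)*Z + 92)/3 = 2 - (Z*(2 + sqrt(2)/9) + 92)/3 = 2 - (92 + Z*(2 + sqrt(2)/9))/3 = 2 + (-92/3 - Z*(2 + sqrt(2)/9)/3) = -86/3 - Z*(2 + sqrt(2)/9)/3)
1/y(26, Q(B(6, 1))) = 1/(-86/3 - 1/27*26*(18 + sqrt(2))) = 1/(-86/3 + (-52/3 - 26*sqrt(2)/27)) = 1/(-46 - 26*sqrt(2)/27)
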